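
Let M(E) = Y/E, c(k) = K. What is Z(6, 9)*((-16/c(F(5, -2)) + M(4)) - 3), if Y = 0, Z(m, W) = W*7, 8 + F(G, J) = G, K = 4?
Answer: -441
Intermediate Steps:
F(G, J) = -8 + G
Z(m, W) = 7*W
c(k) = 4
M(E) = 0 (M(E) = 0/E = 0)
Z(6, 9)*((-16/c(F(5, -2)) + M(4)) - 3) = (7*9)*((-16/4 + 0) - 3) = 63*((-16*¼ + 0) - 3) = 63*((-4 + 0) - 3) = 63*(-4 - 3) = 63*(-7) = -441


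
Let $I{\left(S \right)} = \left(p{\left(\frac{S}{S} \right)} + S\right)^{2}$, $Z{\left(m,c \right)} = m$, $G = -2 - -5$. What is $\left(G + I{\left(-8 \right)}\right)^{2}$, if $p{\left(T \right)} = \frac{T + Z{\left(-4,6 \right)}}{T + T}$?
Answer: $\frac{139129}{16} \approx 8695.6$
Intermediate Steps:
$G = 3$ ($G = -2 + 5 = 3$)
$p{\left(T \right)} = \frac{-4 + T}{2 T}$ ($p{\left(T \right)} = \frac{T - 4}{T + T} = \frac{-4 + T}{2 T}$)
$I{\left(S \right)} = \left(- \frac{3}{2} + S\right)^{2}$ ($I{\left(S \right)} = \left(\frac{-4 + \frac{S}{S}}{2 \frac{S}{S}} + S\right)^{2} = \left(\frac{-4 + 1}{2 \cdot 1} + S\right)^{2} = \left(\frac{1}{2} \cdot 1 \left(-3\right) + S\right)^{2} = \left(- \frac{3}{2} + S\right)^{2}$)
$\left(G + I{\left(-8 \right)}\right)^{2} = \left(3 + \frac{\left(-3 + 2 \left(-8\right)\right)^{2}}{4}\right)^{2} = \left(3 + \frac{\left(-3 - 16\right)^{2}}{4}\right)^{2} = \left(3 + \frac{\left(-19\right)^{2}}{4}\right)^{2} = \left(3 + \frac{1}{4} \cdot 361\right)^{2} = \left(3 + \frac{361}{4}\right)^{2} = \left(\frac{373}{4}\right)^{2} = \frac{139129}{16}$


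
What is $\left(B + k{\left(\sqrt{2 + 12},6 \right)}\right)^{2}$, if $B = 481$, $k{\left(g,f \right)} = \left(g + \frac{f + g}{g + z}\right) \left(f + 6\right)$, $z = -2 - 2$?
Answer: $96265 - 24288 \sqrt{14} \approx 5387.6$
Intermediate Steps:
$z = -4$
$k{\left(g,f \right)} = \left(6 + f\right) \left(g + \frac{f + g}{-4 + g}\right)$ ($k{\left(g,f \right)} = \left(g + \frac{f + g}{g - 4}\right) \left(f + 6\right) = \left(g + \frac{f + g}{-4 + g}\right) \left(6 + f\right) = \left(6 + f\right) \left(g + \frac{f + g}{-4 + g}\right)$)
$\left(B + k{\left(\sqrt{2 + 12},6 \right)}\right)^{2} = \left(481 + \frac{6^{2} - 18 \sqrt{2 + 12} + 6 \cdot 6 + 6 \left(\sqrt{2 + 12}\right)^{2} + 6 \left(\sqrt{2 + 12}\right)^{2} - 18 \sqrt{2 + 12}}{-4 + \sqrt{2 + 12}}\right)^{2} = \left(481 + \frac{36 - 18 \sqrt{14} + 36 + 6 \left(\sqrt{14}\right)^{2} + 6 \left(\sqrt{14}\right)^{2} - 18 \sqrt{14}}{-4 + \sqrt{14}}\right)^{2} = \left(481 + \frac{36 - 18 \sqrt{14} + 36 + 6 \cdot 14 + 6 \cdot 14 - 18 \sqrt{14}}{-4 + \sqrt{14}}\right)^{2} = \left(481 + \frac{36 - 18 \sqrt{14} + 36 + 84 + 84 - 18 \sqrt{14}}{-4 + \sqrt{14}}\right)^{2} = \left(481 + \frac{240 - 36 \sqrt{14}}{-4 + \sqrt{14}}\right)^{2}$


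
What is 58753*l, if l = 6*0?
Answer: 0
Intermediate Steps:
l = 0
58753*l = 58753*0 = 0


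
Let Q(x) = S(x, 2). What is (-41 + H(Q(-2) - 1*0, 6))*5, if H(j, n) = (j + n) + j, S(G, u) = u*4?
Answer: -95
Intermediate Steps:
S(G, u) = 4*u
Q(x) = 8 (Q(x) = 4*2 = 8)
H(j, n) = n + 2*j
(-41 + H(Q(-2) - 1*0, 6))*5 = (-41 + (6 + 2*(8 - 1*0)))*5 = (-41 + (6 + 2*(8 + 0)))*5 = (-41 + (6 + 2*8))*5 = (-41 + (6 + 16))*5 = (-41 + 22)*5 = -19*5 = -95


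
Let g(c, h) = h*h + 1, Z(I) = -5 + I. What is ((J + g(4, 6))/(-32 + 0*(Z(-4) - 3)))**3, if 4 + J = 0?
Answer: -35937/32768 ≈ -1.0967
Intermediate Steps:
g(c, h) = 1 + h**2 (g(c, h) = h**2 + 1 = 1 + h**2)
J = -4 (J = -4 + 0 = -4)
((J + g(4, 6))/(-32 + 0*(Z(-4) - 3)))**3 = ((-4 + (1 + 6**2))/(-32 + 0*((-5 - 4) - 3)))**3 = ((-4 + (1 + 36))/(-32 + 0*(-9 - 3)))**3 = ((-4 + 37)/(-32 + 0*(-12)))**3 = (33/(-32 + 0))**3 = (33/(-32))**3 = (33*(-1/32))**3 = (-33/32)**3 = -35937/32768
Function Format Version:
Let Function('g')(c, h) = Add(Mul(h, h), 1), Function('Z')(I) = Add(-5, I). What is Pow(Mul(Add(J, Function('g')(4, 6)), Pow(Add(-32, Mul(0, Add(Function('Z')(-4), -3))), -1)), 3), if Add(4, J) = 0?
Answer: Rational(-35937, 32768) ≈ -1.0967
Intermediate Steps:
Function('g')(c, h) = Add(1, Pow(h, 2)) (Function('g')(c, h) = Add(Pow(h, 2), 1) = Add(1, Pow(h, 2)))
J = -4 (J = Add(-4, 0) = -4)
Pow(Mul(Add(J, Function('g')(4, 6)), Pow(Add(-32, Mul(0, Add(Function('Z')(-4), -3))), -1)), 3) = Pow(Mul(Add(-4, Add(1, Pow(6, 2))), Pow(Add(-32, Mul(0, Add(Add(-5, -4), -3))), -1)), 3) = Pow(Mul(Add(-4, Add(1, 36)), Pow(Add(-32, Mul(0, Add(-9, -3))), -1)), 3) = Pow(Mul(Add(-4, 37), Pow(Add(-32, Mul(0, -12)), -1)), 3) = Pow(Mul(33, Pow(Add(-32, 0), -1)), 3) = Pow(Mul(33, Pow(-32, -1)), 3) = Pow(Mul(33, Rational(-1, 32)), 3) = Pow(Rational(-33, 32), 3) = Rational(-35937, 32768)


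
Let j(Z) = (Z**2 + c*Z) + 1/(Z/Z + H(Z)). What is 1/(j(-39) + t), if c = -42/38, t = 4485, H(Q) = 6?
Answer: 133/804550 ≈ 0.00016531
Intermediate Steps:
c = -21/19 (c = -42*1/38 = -21/19 ≈ -1.1053)
j(Z) = 1/7 + Z**2 - 21*Z/19 (j(Z) = (Z**2 - 21*Z/19) + 1/(Z/Z + 6) = (Z**2 - 21*Z/19) + 1/(1 + 6) = (Z**2 - 21*Z/19) + 1/7 = 1/7 + Z**2 - 21*Z/19)
1/(j(-39) + t) = 1/((1/7 + (-39)**2 - 21/19*(-39)) + 4485) = 1/((1/7 + 1521 + 819/19) + 4485) = 1/(208045/133 + 4485) = 1/(804550/133) = 133/804550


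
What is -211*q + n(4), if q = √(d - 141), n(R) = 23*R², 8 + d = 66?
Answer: 368 - 211*I*√83 ≈ 368.0 - 1922.3*I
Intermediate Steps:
d = 58 (d = -8 + 66 = 58)
q = I*√83 (q = √(58 - 141) = √(-83) = I*√83 ≈ 9.1104*I)
-211*q + n(4) = -211*I*√83 + 23*4² = -211*I*√83 + 23*16 = -211*I*√83 + 368 = 368 - 211*I*√83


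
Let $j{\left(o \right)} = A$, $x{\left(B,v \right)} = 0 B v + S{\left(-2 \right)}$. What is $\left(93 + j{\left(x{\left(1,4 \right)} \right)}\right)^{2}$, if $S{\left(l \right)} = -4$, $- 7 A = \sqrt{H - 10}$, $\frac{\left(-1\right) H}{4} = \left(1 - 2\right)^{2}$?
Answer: $\frac{\left(651 - i \sqrt{14}\right)^{2}}{49} \approx 8648.7 - 99.421 i$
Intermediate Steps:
$H = -4$ ($H = - 4 \left(1 - 2\right)^{2} = - 4 \left(-1\right)^{2} = \left(-4\right) 1 = -4$)
$A = - \frac{i \sqrt{14}}{7}$ ($A = - \frac{\sqrt{-4 - 10}}{7} = - \frac{\sqrt{-14}}{7} = - \frac{i \sqrt{14}}{7} \approx - 0.53452 i$)
$x{\left(B,v \right)} = -4$ ($x{\left(B,v \right)} = 0 B v - 4 = 0 v - 4 = 0 - 4 = -4$)
$j{\left(o \right)} = - \frac{i \sqrt{14}}{7}$
$\left(93 + j{\left(x{\left(1,4 \right)} \right)}\right)^{2} = \left(93 - \frac{i \sqrt{14}}{7}\right)^{2}$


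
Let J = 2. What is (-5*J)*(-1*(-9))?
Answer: -90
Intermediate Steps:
(-5*J)*(-1*(-9)) = (-5*2)*(-1*(-9)) = -10*9 = -90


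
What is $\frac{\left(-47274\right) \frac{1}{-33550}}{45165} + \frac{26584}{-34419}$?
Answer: $- \frac{610314079609}{790221518625} \approx -0.77233$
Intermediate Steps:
$\frac{\left(-47274\right) \frac{1}{-33550}}{45165} + \frac{26584}{-34419} = \left(-47274\right) \left(- \frac{1}{33550}\right) \frac{1}{45165} + 26584 \left(- \frac{1}{34419}\right) = \frac{23637}{16775} \cdot \frac{1}{45165} - \frac{26584}{34419} = \frac{7879}{252547625} - \frac{26584}{34419} = - \frac{610314079609}{790221518625}$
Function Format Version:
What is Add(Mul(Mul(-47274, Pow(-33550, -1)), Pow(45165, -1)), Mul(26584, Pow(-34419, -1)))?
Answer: Rational(-610314079609, 790221518625) ≈ -0.77233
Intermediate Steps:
Add(Mul(Mul(-47274, Pow(-33550, -1)), Pow(45165, -1)), Mul(26584, Pow(-34419, -1))) = Add(Mul(Mul(-47274, Rational(-1, 33550)), Rational(1, 45165)), Mul(26584, Rational(-1, 34419))) = Add(Mul(Rational(23637, 16775), Rational(1, 45165)), Rational(-26584, 34419)) = Add(Rational(7879, 252547625), Rational(-26584, 34419)) = Rational(-610314079609, 790221518625)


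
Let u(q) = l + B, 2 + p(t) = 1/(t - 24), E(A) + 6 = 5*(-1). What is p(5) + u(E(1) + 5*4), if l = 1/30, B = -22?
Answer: -13691/570 ≈ -24.019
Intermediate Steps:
E(A) = -11 (E(A) = -6 + 5*(-1) = -6 - 5 = -11)
p(t) = -2 + 1/(-24 + t) (p(t) = -2 + 1/(t - 24) = -2 + 1/(-24 + t))
l = 1/30 ≈ 0.033333
u(q) = -659/30 (u(q) = 1/30 - 22 = -659/30)
p(5) + u(E(1) + 5*4) = (49 - 2*5)/(-24 + 5) - 659/30 = (49 - 10)/(-19) - 659/30 = -1/19*39 - 659/30 = -39/19 - 659/30 = -13691/570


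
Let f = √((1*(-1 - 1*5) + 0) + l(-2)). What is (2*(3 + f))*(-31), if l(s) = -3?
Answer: -186 - 186*I ≈ -186.0 - 186.0*I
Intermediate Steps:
f = 3*I (f = √((1*(-1 - 1*5) + 0) - 3) = √((1*(-1 - 5) + 0) - 3) = √((1*(-6) + 0) - 3) = √((-6 + 0) - 3) = √(-6 - 3) = √(-9) = 3*I ≈ 3.0*I)
(2*(3 + f))*(-31) = (2*(3 + 3*I))*(-31) = (6 + 6*I)*(-31) = -186 - 186*I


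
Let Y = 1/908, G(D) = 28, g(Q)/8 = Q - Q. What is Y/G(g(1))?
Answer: 1/25424 ≈ 3.9333e-5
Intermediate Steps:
g(Q) = 0 (g(Q) = 8*(Q - Q) = 8*0 = 0)
Y = 1/908 ≈ 0.0011013
Y/G(g(1)) = (1/908)/28 = (1/908)*(1/28) = 1/25424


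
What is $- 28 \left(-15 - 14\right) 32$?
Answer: $25984$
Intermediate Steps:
$- 28 \left(-15 - 14\right) 32 = \left(-28\right) \left(-29\right) 32 = 812 \cdot 32 = 25984$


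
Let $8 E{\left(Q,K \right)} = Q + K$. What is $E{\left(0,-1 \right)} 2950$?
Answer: $- \frac{1475}{4} \approx -368.75$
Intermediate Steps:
$E{\left(Q,K \right)} = \frac{K}{8} + \frac{Q}{8}$ ($E{\left(Q,K \right)} = \frac{Q + K}{8} = \frac{K + Q}{8} = \frac{K}{8} + \frac{Q}{8}$)
$E{\left(0,-1 \right)} 2950 = \left(\frac{1}{8} \left(-1\right) + \frac{1}{8} \cdot 0\right) 2950 = \left(- \frac{1}{8} + 0\right) 2950 = \left(- \frac{1}{8}\right) 2950 = - \frac{1475}{4}$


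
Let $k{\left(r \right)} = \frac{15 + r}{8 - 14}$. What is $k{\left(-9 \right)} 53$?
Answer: $-53$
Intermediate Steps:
$k{\left(r \right)} = - \frac{5}{2} - \frac{r}{6}$ ($k{\left(r \right)} = \frac{15 + r}{-6} = \left(15 + r\right) \left(- \frac{1}{6}\right) = - \frac{5}{2} - \frac{r}{6}$)
$k{\left(-9 \right)} 53 = \left(- \frac{5}{2} - - \frac{3}{2}\right) 53 = \left(- \frac{5}{2} + \frac{3}{2}\right) 53 = \left(-1\right) 53 = -53$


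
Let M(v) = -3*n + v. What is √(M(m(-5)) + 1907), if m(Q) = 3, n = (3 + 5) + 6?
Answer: 2*√467 ≈ 43.220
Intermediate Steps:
n = 14 (n = 8 + 6 = 14)
M(v) = -42 + v (M(v) = -3*14 + v = -42 + v)
√(M(m(-5)) + 1907) = √((-42 + 3) + 1907) = √(-39 + 1907) = √1868 = 2*√467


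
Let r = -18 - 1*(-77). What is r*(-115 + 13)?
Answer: -6018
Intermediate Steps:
r = 59 (r = -18 + 77 = 59)
r*(-115 + 13) = 59*(-115 + 13) = 59*(-102) = -6018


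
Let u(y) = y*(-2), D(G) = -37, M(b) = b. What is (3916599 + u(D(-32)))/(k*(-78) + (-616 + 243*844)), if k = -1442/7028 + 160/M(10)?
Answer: 983084923/51014245 ≈ 19.271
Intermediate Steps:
k = 7929/502 (k = -1442/7028 + 160/10 = -1442*1/7028 + 160*(⅒) = -103/502 + 16 = 7929/502 ≈ 15.795)
u(y) = -2*y
(3916599 + u(D(-32)))/(k*(-78) + (-616 + 243*844)) = (3916599 - 2*(-37))/((7929/502)*(-78) + (-616 + 243*844)) = (3916599 + 74)/(-309231/251 + (-616 + 205092)) = 3916673/(-309231/251 + 204476) = 3916673/(51014245/251) = 3916673*(251/51014245) = 983084923/51014245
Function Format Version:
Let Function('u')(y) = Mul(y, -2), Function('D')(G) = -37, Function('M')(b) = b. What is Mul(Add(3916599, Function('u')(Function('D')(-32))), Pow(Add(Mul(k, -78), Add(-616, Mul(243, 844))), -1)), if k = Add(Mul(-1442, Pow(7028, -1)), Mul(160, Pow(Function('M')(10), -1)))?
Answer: Rational(983084923, 51014245) ≈ 19.271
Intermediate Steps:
k = Rational(7929, 502) (k = Add(Mul(-1442, Pow(7028, -1)), Mul(160, Pow(10, -1))) = Add(Mul(-1442, Rational(1, 7028)), Mul(160, Rational(1, 10))) = Add(Rational(-103, 502), 16) = Rational(7929, 502) ≈ 15.795)
Function('u')(y) = Mul(-2, y)
Mul(Add(3916599, Function('u')(Function('D')(-32))), Pow(Add(Mul(k, -78), Add(-616, Mul(243, 844))), -1)) = Mul(Add(3916599, Mul(-2, -37)), Pow(Add(Mul(Rational(7929, 502), -78), Add(-616, Mul(243, 844))), -1)) = Mul(Add(3916599, 74), Pow(Add(Rational(-309231, 251), Add(-616, 205092)), -1)) = Mul(3916673, Pow(Add(Rational(-309231, 251), 204476), -1)) = Mul(3916673, Pow(Rational(51014245, 251), -1)) = Mul(3916673, Rational(251, 51014245)) = Rational(983084923, 51014245)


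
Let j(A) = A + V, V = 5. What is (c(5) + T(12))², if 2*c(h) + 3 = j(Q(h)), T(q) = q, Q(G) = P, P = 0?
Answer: 169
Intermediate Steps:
Q(G) = 0
j(A) = 5 + A (j(A) = A + 5 = 5 + A)
c(h) = 1 (c(h) = -3/2 + (5 + 0)/2 = -3/2 + (½)*5 = -3/2 + 5/2 = 1)
(c(5) + T(12))² = (1 + 12)² = 13² = 169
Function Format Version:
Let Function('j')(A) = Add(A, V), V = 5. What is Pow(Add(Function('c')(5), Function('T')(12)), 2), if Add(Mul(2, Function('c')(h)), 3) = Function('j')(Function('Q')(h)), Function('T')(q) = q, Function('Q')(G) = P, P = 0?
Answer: 169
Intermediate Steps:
Function('Q')(G) = 0
Function('j')(A) = Add(5, A) (Function('j')(A) = Add(A, 5) = Add(5, A))
Function('c')(h) = 1 (Function('c')(h) = Add(Rational(-3, 2), Mul(Rational(1, 2), Add(5, 0))) = Add(Rational(-3, 2), Mul(Rational(1, 2), 5)) = Add(Rational(-3, 2), Rational(5, 2)) = 1)
Pow(Add(Function('c')(5), Function('T')(12)), 2) = Pow(Add(1, 12), 2) = Pow(13, 2) = 169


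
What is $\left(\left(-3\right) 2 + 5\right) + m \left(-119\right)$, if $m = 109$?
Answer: $-12972$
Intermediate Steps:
$\left(\left(-3\right) 2 + 5\right) + m \left(-119\right) = \left(\left(-3\right) 2 + 5\right) + 109 \left(-119\right) = \left(-6 + 5\right) - 12971 = -1 - 12971 = -12972$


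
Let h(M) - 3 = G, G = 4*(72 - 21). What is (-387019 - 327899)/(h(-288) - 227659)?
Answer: 357459/113726 ≈ 3.1432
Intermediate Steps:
G = 204 (G = 4*51 = 204)
h(M) = 207 (h(M) = 3 + 204 = 207)
(-387019 - 327899)/(h(-288) - 227659) = (-387019 - 327899)/(207 - 227659) = -714918/(-227452) = -714918*(-1/227452) = 357459/113726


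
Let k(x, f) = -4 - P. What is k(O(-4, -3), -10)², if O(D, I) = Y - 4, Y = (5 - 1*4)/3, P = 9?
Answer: 169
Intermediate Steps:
Y = ⅓ (Y = (5 - 4)*(⅓) = 1*(⅓) = ⅓ ≈ 0.33333)
O(D, I) = -11/3 (O(D, I) = ⅓ - 4 = -11/3)
k(x, f) = -13 (k(x, f) = -4 - 1*9 = -4 - 9 = -13)
k(O(-4, -3), -10)² = (-13)² = 169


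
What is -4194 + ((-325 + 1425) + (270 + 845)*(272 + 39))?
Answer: 343671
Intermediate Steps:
-4194 + ((-325 + 1425) + (270 + 845)*(272 + 39)) = -4194 + (1100 + 1115*311) = -4194 + (1100 + 346765) = -4194 + 347865 = 343671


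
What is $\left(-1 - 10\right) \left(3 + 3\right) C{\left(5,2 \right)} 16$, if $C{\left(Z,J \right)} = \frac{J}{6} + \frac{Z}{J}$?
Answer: $-2992$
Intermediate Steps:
$C{\left(Z,J \right)} = \frac{J}{6} + \frac{Z}{J}$ ($C{\left(Z,J \right)} = J \frac{1}{6} + \frac{Z}{J} = \frac{J}{6} + \frac{Z}{J}$)
$\left(-1 - 10\right) \left(3 + 3\right) C{\left(5,2 \right)} 16 = \left(-1 - 10\right) \left(3 + 3\right) \left(\frac{1}{6} \cdot 2 + \frac{5}{2}\right) 16 = \left(-11\right) 6 \left(\frac{1}{3} + 5 \cdot \frac{1}{2}\right) 16 = - 66 \left(\frac{1}{3} + \frac{5}{2}\right) 16 = \left(-66\right) \frac{17}{6} \cdot 16 = \left(-187\right) 16 = -2992$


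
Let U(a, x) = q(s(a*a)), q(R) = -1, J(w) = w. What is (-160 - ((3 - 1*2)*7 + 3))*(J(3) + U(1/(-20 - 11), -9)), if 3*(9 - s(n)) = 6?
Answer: -340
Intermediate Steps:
s(n) = 7 (s(n) = 9 - 1/3*6 = 9 - 2 = 7)
U(a, x) = -1
(-160 - ((3 - 1*2)*7 + 3))*(J(3) + U(1/(-20 - 11), -9)) = (-160 - ((3 - 1*2)*7 + 3))*(3 - 1) = (-160 - ((3 - 2)*7 + 3))*2 = (-160 - (1*7 + 3))*2 = (-160 - (7 + 3))*2 = (-160 - 1*10)*2 = (-160 - 10)*2 = -170*2 = -340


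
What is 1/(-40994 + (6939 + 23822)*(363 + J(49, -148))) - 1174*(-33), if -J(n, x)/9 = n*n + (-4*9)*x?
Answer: 82467796914623/2128640672 ≈ 38742.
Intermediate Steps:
J(n, x) = -9*n² + 324*x (J(n, x) = -9*(n*n + (-4*9)*x) = -9*(n² - 36*x) = -9*n² + 324*x)
1/(-40994 + (6939 + 23822)*(363 + J(49, -148))) - 1174*(-33) = 1/(-40994 + (6939 + 23822)*(363 + (-9*49² + 324*(-148)))) - 1174*(-33) = 1/(-40994 + 30761*(363 + (-9*2401 - 47952))) + 38742 = 1/(-40994 + 30761*(363 + (-21609 - 47952))) + 38742 = 1/(-40994 + 30761*(363 - 69561)) + 38742 = 1/(-40994 + 30761*(-69198)) + 38742 = 1/(-40994 - 2128599678) + 38742 = 1/(-2128640672) + 38742 = -1/2128640672 + 38742 = 82467796914623/2128640672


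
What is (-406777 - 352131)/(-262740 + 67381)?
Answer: 758908/195359 ≈ 3.8847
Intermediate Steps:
(-406777 - 352131)/(-262740 + 67381) = -758908/(-195359) = -758908*(-1/195359) = 758908/195359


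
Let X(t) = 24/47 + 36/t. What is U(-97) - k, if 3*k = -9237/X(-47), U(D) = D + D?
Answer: -147041/12 ≈ -12253.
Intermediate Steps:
U(D) = 2*D
X(t) = 24/47 + 36/t (X(t) = 24*(1/47) + 36/t = 24/47 + 36/t)
k = 144713/12 (k = (-9237/(24/47 + 36/(-47)))/3 = (-9237/(24/47 + 36*(-1/47)))/3 = (-9237/(24/47 - 36/47))/3 = (-9237/(-12/47))/3 = (-9237*(-47/12))/3 = (⅓)*(144713/4) = 144713/12 ≈ 12059.)
U(-97) - k = 2*(-97) - 1*144713/12 = -194 - 144713/12 = -147041/12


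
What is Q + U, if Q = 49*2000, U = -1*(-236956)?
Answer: 334956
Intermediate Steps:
U = 236956
Q = 98000
Q + U = 98000 + 236956 = 334956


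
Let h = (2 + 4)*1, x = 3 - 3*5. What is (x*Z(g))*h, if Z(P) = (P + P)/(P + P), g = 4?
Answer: -72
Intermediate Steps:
Z(P) = 1 (Z(P) = (2*P)/((2*P)) = (2*P)*(1/(2*P)) = 1)
x = -12 (x = 3 - 15 = -12)
h = 6 (h = 6*1 = 6)
(x*Z(g))*h = -12*1*6 = -12*6 = -72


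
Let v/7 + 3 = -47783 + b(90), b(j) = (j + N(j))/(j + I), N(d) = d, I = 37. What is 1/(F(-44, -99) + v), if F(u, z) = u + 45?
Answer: -127/42480367 ≈ -2.9896e-6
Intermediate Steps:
F(u, z) = 45 + u
b(j) = 2*j/(37 + j) (b(j) = (j + j)/(j + 37) = (2*j)/(37 + j) = 2*j/(37 + j))
v = -42480494/127 (v = -21 + 7*(-47783 + 2*90/(37 + 90)) = -21 + 7*(-47783 + 2*90/127) = -21 + 7*(-47783 + 2*90*(1/127)) = -21 + 7*(-47783 + 180/127) = -21 + 7*(-6068261/127) = -21 - 42477827/127 = -42480494/127 ≈ -3.3449e+5)
1/(F(-44, -99) + v) = 1/((45 - 44) - 42480494/127) = 1/(1 - 42480494/127) = 1/(-42480367/127) = -127/42480367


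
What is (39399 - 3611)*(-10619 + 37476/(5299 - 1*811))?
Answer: -71010245402/187 ≈ -3.7973e+8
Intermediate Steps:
(39399 - 3611)*(-10619 + 37476/(5299 - 1*811)) = 35788*(-10619 + 37476/(5299 - 811)) = 35788*(-10619 + 37476/4488) = 35788*(-10619 + 37476*(1/4488)) = 35788*(-10619 + 3123/374) = 35788*(-3968383/374) = -71010245402/187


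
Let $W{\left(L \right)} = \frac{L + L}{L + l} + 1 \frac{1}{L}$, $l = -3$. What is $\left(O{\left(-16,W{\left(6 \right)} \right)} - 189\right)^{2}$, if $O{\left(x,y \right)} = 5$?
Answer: $33856$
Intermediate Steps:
$W{\left(L \right)} = \frac{1}{L} + \frac{2 L}{-3 + L}$ ($W{\left(L \right)} = \frac{L + L}{L - 3} + 1 \frac{1}{L} = \frac{2 L}{-3 + L} + \frac{1}{L} = \frac{1}{L} + \frac{2 L}{-3 + L}$)
$\left(O{\left(-16,W{\left(6 \right)} \right)} - 189\right)^{2} = \left(5 - 189\right)^{2} = \left(-184\right)^{2} = 33856$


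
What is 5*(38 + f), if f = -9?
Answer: 145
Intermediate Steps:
5*(38 + f) = 5*(38 - 9) = 5*29 = 145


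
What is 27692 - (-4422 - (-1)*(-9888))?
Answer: 42002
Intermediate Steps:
27692 - (-4422 - (-1)*(-9888)) = 27692 - (-4422 - 1*9888) = 27692 - (-4422 - 9888) = 27692 - 1*(-14310) = 27692 + 14310 = 42002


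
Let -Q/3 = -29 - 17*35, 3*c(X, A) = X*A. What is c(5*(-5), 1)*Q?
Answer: -15600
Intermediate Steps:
c(X, A) = A*X/3 (c(X, A) = (X*A)/3 = (A*X)/3 = A*X/3)
Q = 1872 (Q = -3*(-29 - 17*35) = -3*(-29 - 595) = -3*(-624) = 1872)
c(5*(-5), 1)*Q = ((1/3)*1*(5*(-5)))*1872 = ((1/3)*1*(-25))*1872 = -25/3*1872 = -15600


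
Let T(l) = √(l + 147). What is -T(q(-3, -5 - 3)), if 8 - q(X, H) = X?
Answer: -√158 ≈ -12.570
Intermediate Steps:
q(X, H) = 8 - X
T(l) = √(147 + l)
-T(q(-3, -5 - 3)) = -√(147 + (8 - 1*(-3))) = -√(147 + (8 + 3)) = -√(147 + 11) = -√158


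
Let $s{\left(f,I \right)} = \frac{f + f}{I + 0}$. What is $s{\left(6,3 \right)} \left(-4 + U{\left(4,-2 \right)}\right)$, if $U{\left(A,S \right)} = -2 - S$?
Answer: $-16$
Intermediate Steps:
$s{\left(f,I \right)} = \frac{2 f}{I}$
$s{\left(6,3 \right)} \left(-4 + U{\left(4,-2 \right)}\right) = 2 \cdot 6 \cdot \frac{1}{3} \left(-4 - 0\right) = 2 \cdot 6 \cdot \frac{1}{3} \left(-4 + \left(-2 + 2\right)\right) = 4 \left(-4 + 0\right) = 4 \left(-4\right) = -16$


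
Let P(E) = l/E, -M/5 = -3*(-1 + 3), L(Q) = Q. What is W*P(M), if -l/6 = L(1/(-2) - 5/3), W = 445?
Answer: 1157/6 ≈ 192.83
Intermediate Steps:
l = 13 (l = -6*(1/(-2) - 5/3) = -6*(1*(-½) - 5*⅓) = -6*(-½ - 5/3) = -6*(-13/6) = 13)
M = 30 (M = -(-15)*(-1 + 3) = -(-15)*2 = -5*(-6) = 30)
P(E) = 13/E
W*P(M) = 445*(13/30) = 1157/6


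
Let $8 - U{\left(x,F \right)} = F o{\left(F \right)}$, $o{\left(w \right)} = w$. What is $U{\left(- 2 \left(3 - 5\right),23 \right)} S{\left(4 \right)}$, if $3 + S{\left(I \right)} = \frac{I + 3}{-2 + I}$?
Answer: $- \frac{521}{2} \approx -260.5$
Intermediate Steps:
$U{\left(x,F \right)} = 8 - F^{2}$ ($U{\left(x,F \right)} = 8 - F F = 8 - F^{2}$)
$S{\left(I \right)} = -3 + \frac{3 + I}{-2 + I}$ ($S{\left(I \right)} = -3 + \frac{I + 3}{-2 + I} = -3 + \frac{3 + I}{-2 + I}$)
$U{\left(- 2 \left(3 - 5\right),23 \right)} S{\left(4 \right)} = \left(8 - 23^{2}\right) \frac{9 - 8}{-2 + 4} = \left(8 - 529\right) \frac{9 - 8}{2} = \left(8 - 529\right) \frac{1}{2} \cdot 1 = \left(-521\right) \frac{1}{2} = - \frac{521}{2}$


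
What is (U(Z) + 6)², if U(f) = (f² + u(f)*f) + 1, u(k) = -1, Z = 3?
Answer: 169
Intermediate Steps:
U(f) = 1 + f² - f (U(f) = (f² - f) + 1 = 1 + f² - f)
(U(Z) + 6)² = ((1 + 3² - 1*3) + 6)² = ((1 + 9 - 3) + 6)² = (7 + 6)² = 13² = 169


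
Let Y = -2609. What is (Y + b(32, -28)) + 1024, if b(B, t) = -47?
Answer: -1632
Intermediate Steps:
(Y + b(32, -28)) + 1024 = (-2609 - 47) + 1024 = -2656 + 1024 = -1632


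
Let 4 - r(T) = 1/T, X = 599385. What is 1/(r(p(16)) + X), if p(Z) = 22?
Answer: 22/13186557 ≈ 1.6684e-6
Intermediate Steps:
r(T) = 4 - 1/T
1/(r(p(16)) + X) = 1/((4 - 1/22) + 599385) = 1/(87/22 + 599385) = 1/(13186557/22) = 22/13186557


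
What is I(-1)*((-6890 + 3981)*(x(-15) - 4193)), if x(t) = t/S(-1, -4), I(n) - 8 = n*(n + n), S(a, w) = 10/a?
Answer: 121930735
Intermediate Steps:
I(n) = 8 + 2*n² (I(n) = 8 + n*(n + n) = 8 + n*(2*n) = 8 + 2*n²)
x(t) = -t/10 (x(t) = t/((10/(-1))) = t/((10*(-1))) = t/(-10) = t*(-⅒) = -t/10)
I(-1)*((-6890 + 3981)*(x(-15) - 4193)) = (8 + 2*(-1)²)*((-6890 + 3981)*(-⅒*(-15) - 4193)) = (8 + 2*1)*(-2909*(3/2 - 4193)) = (8 + 2)*(-2909*(-8383/2)) = 10*(24386147/2) = 121930735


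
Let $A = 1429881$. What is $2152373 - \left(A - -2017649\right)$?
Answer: $-1295157$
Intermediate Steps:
$2152373 - \left(A - -2017649\right) = 2152373 - \left(1429881 - -2017649\right) = 2152373 - \left(1429881 + 2017649\right) = 2152373 - 3447530 = -1295157$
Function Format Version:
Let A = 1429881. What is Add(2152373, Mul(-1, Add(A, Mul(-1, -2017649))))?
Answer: -1295157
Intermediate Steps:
Add(2152373, Mul(-1, Add(A, Mul(-1, -2017649)))) = Add(2152373, Mul(-1, Add(1429881, Mul(-1, -2017649)))) = Add(2152373, Mul(-1, Add(1429881, 2017649))) = Add(2152373, Mul(-1, 3447530)) = Add(2152373, -3447530) = -1295157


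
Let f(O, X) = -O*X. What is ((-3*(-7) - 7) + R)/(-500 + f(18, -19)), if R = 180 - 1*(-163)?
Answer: -357/158 ≈ -2.2595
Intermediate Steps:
f(O, X) = -O*X
R = 343 (R = 180 + 163 = 343)
((-3*(-7) - 7) + R)/(-500 + f(18, -19)) = ((-3*(-7) - 7) + 343)/(-500 - 1*18*(-19)) = ((21 - 7) + 343)/(-500 + 342) = (14 + 343)/(-158) = 357*(-1/158) = -357/158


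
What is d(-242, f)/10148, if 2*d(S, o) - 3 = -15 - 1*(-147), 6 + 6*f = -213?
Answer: 135/20296 ≈ 0.0066516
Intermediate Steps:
f = -73/2 (f = -1 + (1/6)*(-213) = -1 - 71/2 = -73/2 ≈ -36.500)
d(S, o) = 135/2 (d(S, o) = 3/2 + (-15 - 1*(-147))/2 = 3/2 + (-15 + 147)/2 = 3/2 + (1/2)*132 = 3/2 + 66 = 135/2)
d(-242, f)/10148 = (135/2)/10148 = (135/2)*(1/10148) = 135/20296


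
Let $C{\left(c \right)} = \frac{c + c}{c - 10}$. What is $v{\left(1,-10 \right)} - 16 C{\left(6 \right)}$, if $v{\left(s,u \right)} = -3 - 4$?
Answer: $41$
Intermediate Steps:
$v{\left(s,u \right)} = -7$ ($v{\left(s,u \right)} = -3 - 4 = -7$)
$C{\left(c \right)} = \frac{2 c}{-10 + c}$
$v{\left(1,-10 \right)} - 16 C{\left(6 \right)} = -7 - 16 \cdot 2 \cdot 6 \frac{1}{-10 + 6} = -7 - 16 \cdot 2 \cdot 6 \frac{1}{-4} = -7 - 16 \cdot 2 \cdot 6 \left(- \frac{1}{4}\right) = -7 - -48 = -7 + 48 = 41$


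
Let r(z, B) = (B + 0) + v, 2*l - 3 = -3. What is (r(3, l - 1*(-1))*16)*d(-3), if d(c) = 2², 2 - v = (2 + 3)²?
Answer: -1408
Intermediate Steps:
l = 0 (l = 3/2 + (½)*(-3) = 3/2 - 3/2 = 0)
v = -23 (v = 2 - (2 + 3)² = 2 - 1*5² = 2 - 1*25 = 2 - 25 = -23)
d(c) = 4
r(z, B) = -23 + B (r(z, B) = (B + 0) - 23 = B - 23 = -23 + B)
(r(3, l - 1*(-1))*16)*d(-3) = ((-23 + (0 - 1*(-1)))*16)*4 = ((-23 + (0 + 1))*16)*4 = ((-23 + 1)*16)*4 = -22*16*4 = -352*4 = -1408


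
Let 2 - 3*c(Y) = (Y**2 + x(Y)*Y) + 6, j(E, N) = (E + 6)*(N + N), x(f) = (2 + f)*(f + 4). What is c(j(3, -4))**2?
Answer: 113927851024/9 ≈ 1.2659e+10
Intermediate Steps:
x(f) = (2 + f)*(4 + f)
j(E, N) = 2*N*(6 + E) (j(E, N) = (6 + E)*(2*N) = 2*N*(6 + E))
c(Y) = -4/3 - Y**2/3 - Y*(8 + Y**2 + 6*Y)/3 (c(Y) = 2/3 - ((Y**2 + (8 + Y**2 + 6*Y)*Y) + 6)/3 = 2/3 - ((Y**2 + Y*(8 + Y**2 + 6*Y)) + 6)/3 = 2/3 - (6 + Y**2 + Y*(8 + Y**2 + 6*Y))/3 = 2/3 + (-2 - Y**2/3 - Y*(8 + Y**2 + 6*Y)/3) = -4/3 - Y**2/3 - Y*(8 + Y**2 + 6*Y)/3)
c(j(3, -4))**2 = (-4/3 - 16*(-4)*(6 + 3)/3 - 7*64*(6 + 3)**2/3 - (-512*(6 + 3)**3)/3)**2 = (-4/3 - 16*(-4)*9/3 - 7*(2*(-4)*9)**2/3 - (2*(-4)*9)**3/3)**2 = (-4/3 - 8/3*(-72) - 7/3*(-72)**2 - 1/3*(-72)**3)**2 = (-4/3 + 192 - 7/3*5184 - 1/3*(-373248))**2 = (-4/3 + 192 - 12096 + 124416)**2 = (337532/3)**2 = 113927851024/9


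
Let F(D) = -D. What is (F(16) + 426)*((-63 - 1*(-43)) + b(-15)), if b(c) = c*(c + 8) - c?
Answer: 41000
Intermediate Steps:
b(c) = -c + c*(8 + c) (b(c) = c*(8 + c) - c = -c + c*(8 + c))
(F(16) + 426)*((-63 - 1*(-43)) + b(-15)) = (-1*16 + 426)*((-63 - 1*(-43)) - 15*(7 - 15)) = (-16 + 426)*((-63 + 43) - 15*(-8)) = 410*(-20 + 120) = 410*100 = 41000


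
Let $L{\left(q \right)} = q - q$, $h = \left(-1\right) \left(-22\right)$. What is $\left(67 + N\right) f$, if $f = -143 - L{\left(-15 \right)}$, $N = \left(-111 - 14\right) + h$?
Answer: $5148$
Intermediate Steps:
$h = 22$
$L{\left(q \right)} = 0$
$N = -103$ ($N = \left(-111 - 14\right) + 22 = -125 + 22 = -103$)
$f = -143$ ($f = -143 - 0 = -143 + 0 = -143$)
$\left(67 + N\right) f = \left(67 - 103\right) \left(-143\right) = \left(-36\right) \left(-143\right) = 5148$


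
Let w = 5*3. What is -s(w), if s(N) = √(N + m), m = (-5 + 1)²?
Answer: -√31 ≈ -5.5678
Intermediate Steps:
m = 16 (m = (-4)² = 16)
w = 15
s(N) = √(16 + N) (s(N) = √(N + 16) = √(16 + N))
-s(w) = -√(16 + 15) = -√31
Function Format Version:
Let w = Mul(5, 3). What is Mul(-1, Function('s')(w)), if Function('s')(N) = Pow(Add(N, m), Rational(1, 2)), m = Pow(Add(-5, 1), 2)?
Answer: Mul(-1, Pow(31, Rational(1, 2))) ≈ -5.5678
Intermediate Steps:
m = 16 (m = Pow(-4, 2) = 16)
w = 15
Function('s')(N) = Pow(Add(16, N), Rational(1, 2)) (Function('s')(N) = Pow(Add(N, 16), Rational(1, 2)) = Pow(Add(16, N), Rational(1, 2)))
Mul(-1, Function('s')(w)) = Mul(-1, Pow(Add(16, 15), Rational(1, 2))) = Mul(-1, Pow(31, Rational(1, 2)))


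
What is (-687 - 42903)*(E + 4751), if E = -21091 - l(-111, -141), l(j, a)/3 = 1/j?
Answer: 26353598610/37 ≈ 7.1226e+8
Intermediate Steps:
l(j, a) = 3/j
E = -780366/37 (E = -21091 - 3/(-111) = -21091 - 3*(-1)/111 = -21091 - 1*(-1/37) = -21091 + 1/37 = -780366/37 ≈ -21091.)
(-687 - 42903)*(E + 4751) = (-687 - 42903)*(-780366/37 + 4751) = -43590*(-604579/37) = 26353598610/37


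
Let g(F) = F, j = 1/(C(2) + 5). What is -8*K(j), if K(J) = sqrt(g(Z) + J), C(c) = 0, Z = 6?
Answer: -8*sqrt(155)/5 ≈ -19.920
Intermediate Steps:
j = 1/5 (j = 1/(0 + 5) = 1/5 ≈ 0.20000)
K(J) = sqrt(6 + J)
-8*K(j) = -8*sqrt(6 + 1/5) = -8*sqrt(155)/5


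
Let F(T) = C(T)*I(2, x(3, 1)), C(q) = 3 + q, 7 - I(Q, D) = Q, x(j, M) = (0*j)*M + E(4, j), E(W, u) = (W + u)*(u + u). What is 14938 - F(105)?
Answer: 14398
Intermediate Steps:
E(W, u) = 2*u*(W + u) (E(W, u) = (W + u)*(2*u) = 2*u*(W + u))
x(j, M) = 2*j*(4 + j) (x(j, M) = (0*j)*M + 2*j*(4 + j) = 0*M + 2*j*(4 + j) = 0 + 2*j*(4 + j) = 2*j*(4 + j))
I(Q, D) = 7 - Q
F(T) = 15 + 5*T (F(T) = (3 + T)*(7 - 1*2) = (3 + T)*(7 - 2) = (3 + T)*5 = 15 + 5*T)
14938 - F(105) = 14938 - (15 + 5*105) = 14938 - (15 + 525) = 14938 - 1*540 = 14938 - 540 = 14398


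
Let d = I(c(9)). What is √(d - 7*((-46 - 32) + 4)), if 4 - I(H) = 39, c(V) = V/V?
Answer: √483 ≈ 21.977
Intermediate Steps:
c(V) = 1
I(H) = -35 (I(H) = 4 - 1*39 = 4 - 39 = -35)
d = -35
√(d - 7*((-46 - 32) + 4)) = √(-35 - 7*((-46 - 32) + 4)) = √(-35 - 7*(-78 + 4)) = √(-35 - 7*(-74)) = √(-35 + 518) = √483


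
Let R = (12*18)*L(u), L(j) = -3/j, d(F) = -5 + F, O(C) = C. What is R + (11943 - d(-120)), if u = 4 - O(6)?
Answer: 12392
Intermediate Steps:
u = -2 (u = 4 - 1*6 = 4 - 6 = -2)
R = 324 (R = (12*18)*(-3/(-2)) = 216*(-3*(-½)) = 216*(3/2) = 324)
R + (11943 - d(-120)) = 324 + (11943 - (-5 - 120)) = 324 + (11943 - 1*(-125)) = 324 + (11943 + 125) = 324 + 12068 = 12392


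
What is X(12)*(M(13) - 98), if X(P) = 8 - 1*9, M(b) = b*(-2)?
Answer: 124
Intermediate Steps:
M(b) = -2*b
X(P) = -1 (X(P) = 8 - 9 = -1)
X(12)*(M(13) - 98) = -(-2*13 - 98) = -(-26 - 98) = -1*(-124) = 124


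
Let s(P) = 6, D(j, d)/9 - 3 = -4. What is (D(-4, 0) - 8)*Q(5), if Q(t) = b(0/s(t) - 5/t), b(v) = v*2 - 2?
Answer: 68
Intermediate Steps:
D(j, d) = -9 (D(j, d) = 27 + 9*(-4) = 27 - 36 = -9)
b(v) = -2 + 2*v (b(v) = 2*v - 2 = -2 + 2*v)
Q(t) = -2 - 10/t (Q(t) = -2 + 2*(0/6 - 5/t) = -2 + 2*(0*(⅙) - 5/t) = -2 + 2*(0 - 5/t) = -2 + 2*(-5/t) = -2 - 10/t)
(D(-4, 0) - 8)*Q(5) = (-9 - 8)*(-2 - 10/5) = -17*(-2 - 10*⅕) = -17*(-2 - 2) = -17*(-4) = 68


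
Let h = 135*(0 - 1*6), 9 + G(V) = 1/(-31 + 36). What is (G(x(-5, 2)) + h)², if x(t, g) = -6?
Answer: 16760836/25 ≈ 6.7043e+5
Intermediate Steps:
G(V) = -44/5 (G(V) = -9 + 1/(-31 + 36) = -9 + 1/5 = -9 + ⅕ = -44/5)
h = -810 (h = 135*(0 - 6) = 135*(-6) = -810)
(G(x(-5, 2)) + h)² = (-44/5 - 810)² = (-4094/5)² = 16760836/25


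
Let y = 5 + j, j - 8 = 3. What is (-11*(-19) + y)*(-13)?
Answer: -2925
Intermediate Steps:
j = 11 (j = 8 + 3 = 11)
y = 16 (y = 5 + 11 = 16)
(-11*(-19) + y)*(-13) = (-11*(-19) + 16)*(-13) = (209 + 16)*(-13) = 225*(-13) = -2925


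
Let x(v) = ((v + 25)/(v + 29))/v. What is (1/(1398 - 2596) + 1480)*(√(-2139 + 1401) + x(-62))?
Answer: -21867481/817036 + 5319117*I*√82/1198 ≈ -26.764 + 40206.0*I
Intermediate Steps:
x(v) = (25 + v)/(v*(29 + v)) (x(v) = ((25 + v)/(29 + v))/v = (25 + v)/(v*(29 + v)))
(1/(1398 - 2596) + 1480)*(√(-2139 + 1401) + x(-62)) = (1/(1398 - 2596) + 1480)*(√(-2139 + 1401) + (25 - 62)/((-62)*(29 - 62))) = (1/(-1198) + 1480)*(√(-738) - 1/62*(-37)/(-33)) = (-1/1198 + 1480)*(3*I*√82 - 1/62*(-1/33)*(-37)) = 1773039*(3*I*√82 - 37/2046)/1198 = 1773039*(-37/2046 + 3*I*√82)/1198 = -21867481/817036 + 5319117*I*√82/1198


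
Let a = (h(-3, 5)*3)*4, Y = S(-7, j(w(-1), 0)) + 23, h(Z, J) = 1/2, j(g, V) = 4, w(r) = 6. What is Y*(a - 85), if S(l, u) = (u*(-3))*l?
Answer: -8453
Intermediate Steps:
h(Z, J) = 1/2
S(l, u) = -3*l*u (S(l, u) = (-3*u)*l = -3*l*u)
Y = 107 (Y = -3*(-7)*4 + 23 = 84 + 23 = 107)
a = 6 (a = ((1/2)*3)*4 = (3/2)*4 = 6)
Y*(a - 85) = 107*(6 - 85) = 107*(-79) = -8453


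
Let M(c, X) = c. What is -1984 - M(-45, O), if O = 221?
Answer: -1939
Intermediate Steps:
-1984 - M(-45, O) = -1984 - 1*(-45) = -1984 + 45 = -1939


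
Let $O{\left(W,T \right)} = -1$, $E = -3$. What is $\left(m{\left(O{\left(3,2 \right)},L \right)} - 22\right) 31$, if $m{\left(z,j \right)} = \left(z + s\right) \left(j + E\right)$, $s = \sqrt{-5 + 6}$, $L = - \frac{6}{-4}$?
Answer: $-682$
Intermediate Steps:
$L = \frac{3}{2}$ ($L = \left(-6\right) \left(- \frac{1}{4}\right) = \frac{3}{2} \approx 1.5$)
$s = 1$ ($s = \sqrt{1} = 1$)
$m{\left(z,j \right)} = \left(1 + z\right) \left(-3 + j\right)$ ($m{\left(z,j \right)} = \left(z + 1\right) \left(j - 3\right) = \left(1 + z\right) \left(-3 + j\right)$)
$\left(m{\left(O{\left(3,2 \right)},L \right)} - 22\right) 31 = \left(\left(-3 + \frac{3}{2} - -3 + \frac{3}{2} \left(-1\right)\right) - 22\right) 31 = \left(\left(-3 + \frac{3}{2} + 3 - \frac{3}{2}\right) - 22\right) 31 = \left(0 - 22\right) 31 = \left(-22\right) 31 = -682$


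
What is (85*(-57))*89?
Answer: -431205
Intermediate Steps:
(85*(-57))*89 = -4845*89 = -431205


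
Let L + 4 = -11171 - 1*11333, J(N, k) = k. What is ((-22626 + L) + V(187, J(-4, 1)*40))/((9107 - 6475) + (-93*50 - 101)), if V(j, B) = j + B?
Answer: 44907/2119 ≈ 21.193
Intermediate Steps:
V(j, B) = B + j
L = -22508 (L = -4 + (-11171 - 1*11333) = -4 + (-11171 - 11333) = -4 - 22504 = -22508)
((-22626 + L) + V(187, J(-4, 1)*40))/((9107 - 6475) + (-93*50 - 101)) = ((-22626 - 22508) + (1*40 + 187))/((9107 - 6475) + (-93*50 - 101)) = (-45134 + (40 + 187))/(2632 + (-4650 - 101)) = (-45134 + 227)/(2632 - 4751) = -44907/(-2119) = -44907*(-1/2119) = 44907/2119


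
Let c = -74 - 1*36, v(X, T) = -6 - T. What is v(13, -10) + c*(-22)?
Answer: 2424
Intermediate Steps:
c = -110 (c = -74 - 36 = -110)
v(13, -10) + c*(-22) = (-6 - 1*(-10)) - 110*(-22) = (-6 + 10) + 2420 = 4 + 2420 = 2424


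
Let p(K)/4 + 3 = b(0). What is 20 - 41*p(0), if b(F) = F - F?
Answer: 512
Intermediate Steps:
b(F) = 0
p(K) = -12 (p(K) = -12 + 4*0 = -12 + 0 = -12)
20 - 41*p(0) = 20 - 41*(-12) = 20 + 492 = 512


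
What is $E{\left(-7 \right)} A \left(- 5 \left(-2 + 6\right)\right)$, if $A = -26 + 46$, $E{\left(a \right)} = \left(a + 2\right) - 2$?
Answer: $2800$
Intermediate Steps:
$E{\left(a \right)} = a$ ($E{\left(a \right)} = \left(2 + a\right) - 2 = a$)
$A = 20$
$E{\left(-7 \right)} A \left(- 5 \left(-2 + 6\right)\right) = \left(-7\right) 20 \left(- 5 \left(-2 + 6\right)\right) = - 140 \left(\left(-5\right) 4\right) = \left(-140\right) \left(-20\right) = 2800$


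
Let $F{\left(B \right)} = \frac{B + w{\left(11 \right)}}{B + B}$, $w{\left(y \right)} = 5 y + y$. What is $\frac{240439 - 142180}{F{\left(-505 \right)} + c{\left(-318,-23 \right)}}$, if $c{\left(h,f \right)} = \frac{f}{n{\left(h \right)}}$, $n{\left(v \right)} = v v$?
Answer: $\frac{5017853273580}{22185103} \approx 2.2618 \cdot 10^{5}$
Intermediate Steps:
$n{\left(v \right)} = v^{2}$
$w{\left(y \right)} = 6 y$
$F{\left(B \right)} = \frac{66 + B}{2 B}$ ($F{\left(B \right)} = \frac{B + 6 \cdot 11}{B + B} = \frac{B + 66}{2 B} = \left(66 + B\right) \frac{1}{2 B} = \frac{66 + B}{2 B}$)
$c{\left(h,f \right)} = \frac{f}{h^{2}}$
$\frac{240439 - 142180}{F{\left(-505 \right)} + c{\left(-318,-23 \right)}} = \frac{240439 - 142180}{\frac{66 - 505}{2 \left(-505\right)} - \frac{23}{101124}} = \frac{98259}{\frac{1}{2} \left(- \frac{1}{505}\right) \left(-439\right) - \frac{23}{101124}} = \frac{98259}{\frac{439}{1010} - \frac{23}{101124}} = \frac{98259}{\frac{22185103}{51067620}} = 98259 \cdot \frac{51067620}{22185103} = \frac{5017853273580}{22185103}$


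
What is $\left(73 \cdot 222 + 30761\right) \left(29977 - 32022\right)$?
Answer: $-96047515$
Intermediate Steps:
$\left(73 \cdot 222 + 30761\right) \left(29977 - 32022\right) = \left(16206 + 30761\right) \left(29977 - 32022\right) = 46967 \left(29977 - 32022\right) = 46967 \left(-2045\right) = -96047515$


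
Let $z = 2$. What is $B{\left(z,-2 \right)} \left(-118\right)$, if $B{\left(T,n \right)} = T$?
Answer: $-236$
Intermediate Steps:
$B{\left(z,-2 \right)} \left(-118\right) = 2 \left(-118\right) = -236$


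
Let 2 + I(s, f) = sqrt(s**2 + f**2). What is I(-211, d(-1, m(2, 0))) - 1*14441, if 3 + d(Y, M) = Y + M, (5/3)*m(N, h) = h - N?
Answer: -14443 + sqrt(1113701)/5 ≈ -14232.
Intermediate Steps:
m(N, h) = -3*N/5 + 3*h/5 (m(N, h) = 3*(h - N)/5 = -3*N/5 + 3*h/5)
d(Y, M) = -3 + M + Y (d(Y, M) = -3 + (Y + M) = -3 + (M + Y) = -3 + M + Y)
I(s, f) = -2 + sqrt(f**2 + s**2) (I(s, f) = -2 + sqrt(s**2 + f**2) = -2 + sqrt(f**2 + s**2))
I(-211, d(-1, m(2, 0))) - 1*14441 = (-2 + sqrt((-3 + (-3/5*2 + (3/5)*0) - 1)**2 + (-211)**2)) - 1*14441 = (-2 + sqrt((-3 + (-6/5 + 0) - 1)**2 + 44521)) - 14441 = (-2 + sqrt((-3 - 6/5 - 1)**2 + 44521)) - 14441 = (-2 + sqrt((-26/5)**2 + 44521)) - 14441 = (-2 + sqrt(676/25 + 44521)) - 14441 = (-2 + sqrt(1113701/25)) - 14441 = (-2 + sqrt(1113701)/5) - 14441 = -14443 + sqrt(1113701)/5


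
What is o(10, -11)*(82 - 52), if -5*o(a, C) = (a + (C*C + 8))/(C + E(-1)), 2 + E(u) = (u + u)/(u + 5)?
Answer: 556/9 ≈ 61.778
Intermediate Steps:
E(u) = -2 + 2*u/(5 + u) (E(u) = -2 + (u + u)/(u + 5) = -2 + (2*u)/(5 + u) = -2 + 2*u/(5 + u))
o(a, C) = -(8 + a + C²)/(5*(-5/2 + C)) (o(a, C) = -(a + (C*C + 8))/(5*(C - 10/(5 - 1))) = -(a + (C² + 8))/(5*(C - 10/4)) = -(a + (8 + C²))/(5*(C - 10*¼)) = -(8 + a + C²)/(5*(C - 5/2)) = -(8 + a + C²)/(5*(-5/2 + C)))
o(10, -11)*(82 - 52) = (2*(-8 - 1*10 - 1*(-11)²)/(5*(-5 + 2*(-11))))*(82 - 52) = (2*(-8 - 10 - 1*121)/(5*(-5 - 22)))*30 = ((⅖)*(-8 - 10 - 121)/(-27))*30 = ((⅖)*(-1/27)*(-139))*30 = (278/135)*30 = 556/9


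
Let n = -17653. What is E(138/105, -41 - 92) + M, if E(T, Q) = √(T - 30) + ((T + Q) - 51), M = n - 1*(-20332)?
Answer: 87371/35 + 2*I*√8785/35 ≈ 2496.3 + 5.3559*I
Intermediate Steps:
M = 2679 (M = -17653 - 1*(-20332) = -17653 + 20332 = 2679)
E(T, Q) = -51 + Q + T + √(-30 + T) (E(T, Q) = √(-30 + T) + ((Q + T) - 51) = √(-30 + T) + (-51 + Q + T) = -51 + Q + T + √(-30 + T))
E(138/105, -41 - 92) + M = (-51 + (-41 - 92) + 138/105 + √(-30 + 138/105)) + 2679 = (-51 - 133 + 138*(1/105) + √(-30 + 138*(1/105))) + 2679 = (-51 - 133 + 46/35 + √(-30 + 46/35)) + 2679 = (-51 - 133 + 46/35 + √(-1004/35)) + 2679 = (-51 - 133 + 46/35 + 2*I*√8785/35) + 2679 = (-6394/35 + 2*I*√8785/35) + 2679 = 87371/35 + 2*I*√8785/35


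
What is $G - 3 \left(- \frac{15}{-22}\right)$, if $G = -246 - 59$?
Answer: $- \frac{6755}{22} \approx -307.05$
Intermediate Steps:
$G = -305$
$G - 3 \left(- \frac{15}{-22}\right) = -305 - 3 \left(- \frac{15}{-22}\right) = -305 - 3 \left(\left(-15\right) \left(- \frac{1}{22}\right)\right) = -305 - \frac{45}{22} = - \frac{6755}{22}$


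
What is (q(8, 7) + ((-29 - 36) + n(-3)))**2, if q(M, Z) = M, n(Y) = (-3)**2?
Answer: 2304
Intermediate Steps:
n(Y) = 9
(q(8, 7) + ((-29 - 36) + n(-3)))**2 = (8 + ((-29 - 36) + 9))**2 = (8 + (-65 + 9))**2 = (8 - 56)**2 = (-48)**2 = 2304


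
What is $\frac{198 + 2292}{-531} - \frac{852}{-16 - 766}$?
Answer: $- \frac{249128}{69207} \approx -3.5998$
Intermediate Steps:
$\frac{198 + 2292}{-531} - \frac{852}{-16 - 766} = 2490 \left(- \frac{1}{531}\right) - \frac{852}{-16 - 766} = - \frac{830}{177} - \frac{852}{-782} = - \frac{830}{177} - - \frac{426}{391} = - \frac{830}{177} + \frac{426}{391} = - \frac{249128}{69207}$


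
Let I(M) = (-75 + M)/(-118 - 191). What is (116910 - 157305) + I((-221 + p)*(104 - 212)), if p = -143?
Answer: -4173764/103 ≈ -40522.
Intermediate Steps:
I(M) = 25/103 - M/309 (I(M) = (-75 + M)/(-309) = (-75 + M)*(-1/309) = 25/103 - M/309)
(116910 - 157305) + I((-221 + p)*(104 - 212)) = (116910 - 157305) + (25/103 - (-221 - 143)*(104 - 212)/309) = -40395 + (25/103 - (-364)*(-108)/309) = -40395 + (25/103 - 1/309*39312) = -40395 + (25/103 - 13104/103) = -40395 - 13079/103 = -4173764/103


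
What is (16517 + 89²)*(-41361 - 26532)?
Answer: -1659169134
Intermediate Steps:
(16517 + 89²)*(-41361 - 26532) = (16517 + 7921)*(-67893) = 24438*(-67893) = -1659169134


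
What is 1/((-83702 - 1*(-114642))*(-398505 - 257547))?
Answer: -1/20298248880 ≈ -4.9265e-11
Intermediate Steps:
1/((-83702 - 1*(-114642))*(-398505 - 257547)) = 1/((-83702 + 114642)*(-656052)) = 1/(30940*(-656052)) = 1/(-20298248880) = -1/20298248880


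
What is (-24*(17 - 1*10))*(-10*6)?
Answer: 10080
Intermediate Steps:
(-24*(17 - 1*10))*(-10*6) = -24*(17 - 10)*(-60) = -24*7*(-60) = -168*(-60) = 10080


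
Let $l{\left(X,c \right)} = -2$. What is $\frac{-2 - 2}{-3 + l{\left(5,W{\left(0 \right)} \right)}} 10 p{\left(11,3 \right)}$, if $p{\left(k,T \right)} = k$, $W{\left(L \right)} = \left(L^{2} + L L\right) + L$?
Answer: $88$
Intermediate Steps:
$W{\left(L \right)} = L + 2 L^{2}$ ($W{\left(L \right)} = \left(L^{2} + L^{2}\right) + L = 2 L^{2} + L = L + 2 L^{2}$)
$\frac{-2 - 2}{-3 + l{\left(5,W{\left(0 \right)} \right)}} 10 p{\left(11,3 \right)} = \frac{-2 - 2}{-3 - 2} \cdot 10 \cdot 11 = - \frac{4}{-5} \cdot 10 \cdot 11 = \left(-4\right) \left(- \frac{1}{5}\right) 10 \cdot 11 = \frac{4}{5} \cdot 10 \cdot 11 = 8 \cdot 11 = 88$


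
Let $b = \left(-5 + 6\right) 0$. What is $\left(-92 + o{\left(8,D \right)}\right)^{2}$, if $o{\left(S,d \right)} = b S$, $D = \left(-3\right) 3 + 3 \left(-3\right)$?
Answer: $8464$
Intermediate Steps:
$b = 0$ ($b = 1 \cdot 0 = 0$)
$D = -18$ ($D = -9 - 9 = -18$)
$o{\left(S,d \right)} = 0$ ($o{\left(S,d \right)} = 0 S = 0$)
$\left(-92 + o{\left(8,D \right)}\right)^{2} = \left(-92 + 0\right)^{2} = \left(-92\right)^{2} = 8464$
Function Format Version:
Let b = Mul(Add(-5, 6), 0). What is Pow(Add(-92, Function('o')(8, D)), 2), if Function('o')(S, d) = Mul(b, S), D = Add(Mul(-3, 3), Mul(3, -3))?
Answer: 8464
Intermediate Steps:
b = 0 (b = Mul(1, 0) = 0)
D = -18 (D = Add(-9, -9) = -18)
Function('o')(S, d) = 0 (Function('o')(S, d) = Mul(0, S) = 0)
Pow(Add(-92, Function('o')(8, D)), 2) = Pow(Add(-92, 0), 2) = Pow(-92, 2) = 8464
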